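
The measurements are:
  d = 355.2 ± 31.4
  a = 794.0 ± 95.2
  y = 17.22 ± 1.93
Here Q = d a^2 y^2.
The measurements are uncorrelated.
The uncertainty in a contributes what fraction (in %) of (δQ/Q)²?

49.8%

(δQ/Q)² = (1·δd/d)² + (2·δa/a)² + (2·δy/y)²
  d term: (1×0.0884)² = 0.00781
  a term: (2×0.120)² = 0.0575
  y term: (2×0.112)² = 0.0502
Total = 0.116. Share from a = 0.0575/0.116 = 0.498.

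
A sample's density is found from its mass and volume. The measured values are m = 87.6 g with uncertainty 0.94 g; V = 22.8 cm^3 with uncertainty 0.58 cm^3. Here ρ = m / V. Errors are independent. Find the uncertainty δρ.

0.106 g/cm^3

Relative error in a monomial: (δρ/ρ)² = Σ (nᵢ · δxᵢ/xᵢ)².
  (1·δm/m)² = (1×0.0107)² = 0.000115;  (-1·δV/V)² = (-1×0.0254)² = 0.000647
δρ/ρ = √(0.000762) = 0.0276
ρ = 3.84 g/cm^3, so δρ = 0.0276 × 3.84 = 0.106 g/cm^3.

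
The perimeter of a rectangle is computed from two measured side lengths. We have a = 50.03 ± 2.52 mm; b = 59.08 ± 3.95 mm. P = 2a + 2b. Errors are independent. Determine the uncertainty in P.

9.37 mm

Sums and differences: (δP)² = Σ (cᵢ δxᵢ)².
  (2·δa)² = 25.4;  (2·δb)² = 62.4
δP = √(87.8) = 9.37 mm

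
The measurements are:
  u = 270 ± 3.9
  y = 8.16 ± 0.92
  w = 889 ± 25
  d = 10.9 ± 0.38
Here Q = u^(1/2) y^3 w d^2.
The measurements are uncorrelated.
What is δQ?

Since Q is a product/quotient, work with relative uncertainties:
  (½·δu/u)² = (0.5×0.0144)² = 5.22e-05;  (3·δy/y)² = (3×0.113)² = 0.114;  (1·δw/w)² = (1×0.0281)² = 0.000791;  (2·δd/d)² = (2×0.0349)² = 0.00486
δQ/Q = √(0.120) = 0.347
Q = 9.43e+08, so δQ = 0.347 × 9.43e+08 = 3.27e+08.

3.27e+08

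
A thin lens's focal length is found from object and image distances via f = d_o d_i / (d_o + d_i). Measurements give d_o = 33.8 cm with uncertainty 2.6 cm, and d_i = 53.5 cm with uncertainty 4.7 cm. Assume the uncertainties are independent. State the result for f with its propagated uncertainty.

∂f/∂d_o = (d_i/(d_o+d_i))² = 0.376;  ∂f/∂d_i = (d_o/(d_o+d_i))² = 0.150
δf = √((∂f/∂d_o · δd_o)² + (∂f/∂d_i · δd_i)²) = √(0.953 + 0.496) = 1.20 cm
f = 20.7 cm.

20.7 ± 1.20 cm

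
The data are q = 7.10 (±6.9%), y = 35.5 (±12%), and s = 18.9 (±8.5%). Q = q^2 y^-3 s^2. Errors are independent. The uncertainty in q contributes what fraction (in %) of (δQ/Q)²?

(δQ/Q)² = (2·δq/q)² + (-3·δy/y)² + (2·δs/s)²
  q term: (2×0.0690)² = 0.0190
  y term: (-3×0.120)² = 0.130
  s term: (2×0.0850)² = 0.0289
Total = 0.178. Share from q = 0.0190/0.178 = 0.107.

10.7%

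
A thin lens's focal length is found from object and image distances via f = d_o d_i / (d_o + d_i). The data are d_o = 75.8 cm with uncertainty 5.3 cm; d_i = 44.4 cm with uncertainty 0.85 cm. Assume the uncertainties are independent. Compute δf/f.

∂f/∂d_o = (d_i/(d_o+d_i))² = 0.136;  ∂f/∂d_i = (d_o/(d_o+d_i))² = 0.398
δf = √((∂f/∂d_o · δd_o)² + (∂f/∂d_i · δd_i)²) = √(0.523 + 0.114) = 0.798 cm
f = 28.0 cm, so δf/f = 0.798/28.0 = 0.0285.

0.0285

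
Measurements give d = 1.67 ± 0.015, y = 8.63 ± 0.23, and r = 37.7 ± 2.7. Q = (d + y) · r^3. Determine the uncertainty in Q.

1.19e+05

Let u = d + y = 10.3. δu = √(δd² + δy²) = √(0.000225 + 0.0529) = 0.230, so δu/u = 0.0224.
Q is then a monomial in u, r:
δQ/Q = √((δu/u)² + (3·δr/r)²) = √(0.000501 + 0.0462) = 0.216
Q = 5.52e+05, so δQ = 0.216 × 5.52e+05 = 1.19e+05.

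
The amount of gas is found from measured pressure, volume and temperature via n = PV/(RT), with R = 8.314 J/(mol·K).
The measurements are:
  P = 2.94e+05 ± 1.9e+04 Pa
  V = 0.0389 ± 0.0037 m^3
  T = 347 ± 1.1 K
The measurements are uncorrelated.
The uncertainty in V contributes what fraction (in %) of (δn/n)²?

68.4%

(δn/n)² = (1·δP/P)² + (1·δV/V)² + (-1·δT/T)²
  P term: (1×0.0646)² = 0.00418
  V term: (1×0.0951)² = 0.00905
  T term: (-1×0.00317)² = 1e-05
Total = 0.0132. Share from V = 0.00905/0.0132 = 0.684.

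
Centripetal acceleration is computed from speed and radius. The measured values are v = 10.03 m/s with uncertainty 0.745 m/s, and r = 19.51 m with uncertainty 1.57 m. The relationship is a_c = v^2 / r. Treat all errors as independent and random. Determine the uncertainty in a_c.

For a monomial a_c ∝ v^2, r^-1, fractional errors add in quadrature:
  (2·δv/v)² = (2×0.0743)² = 0.0221;  (-1·δr/r)² = (-1×0.0805)² = 0.00648
δa_c/a_c = √(0.0285) = 0.169
a_c = 5.156 m/s^2, so δa_c = 0.169 × 5.156 = 0.871 m/s^2.

0.871 m/s^2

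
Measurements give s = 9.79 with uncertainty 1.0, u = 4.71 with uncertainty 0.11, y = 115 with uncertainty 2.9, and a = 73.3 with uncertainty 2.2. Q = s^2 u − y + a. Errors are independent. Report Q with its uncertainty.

Let p = s^2·u = 451. δp/p = √((2·δs/s)² + (1·δu/u)²) = √(0.0417 + 0.000545) = 0.206, so δp = 92.8.
Q = p − y + a: δQ = √(δp² + δy² + δa²) = √(8620 + 8.41 + 4.84) = 92.9
Q = 410.

410 ± 92.9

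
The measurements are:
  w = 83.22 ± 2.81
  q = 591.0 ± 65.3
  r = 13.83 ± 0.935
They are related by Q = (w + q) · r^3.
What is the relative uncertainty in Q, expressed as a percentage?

22.5%

Let u = w + q = 674.2. δu = √(δw² + δq²) = √(7.90 + 4260) = 65.4, so δu/u = 0.0969.
Q is then a monomial in u, r:
δQ/Q = √((δu/u)² + (3·δr/r)²) = √(0.00940 + 0.0411) = 0.225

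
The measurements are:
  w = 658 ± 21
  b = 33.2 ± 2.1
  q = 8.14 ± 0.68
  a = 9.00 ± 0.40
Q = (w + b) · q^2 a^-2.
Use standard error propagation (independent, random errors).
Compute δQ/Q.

Let u = w + b = 691. δu = √(δw² + δb²) = √(441 + 4.41) = 21.1, so δu/u = 0.0305.
Q is then a monomial in u, q, a:
δQ/Q = √((δu/u)² + (2·δq/q)² + (-2·δa/a)²) = √(0.000932 + 0.0279 + 0.00790) = 0.192

0.192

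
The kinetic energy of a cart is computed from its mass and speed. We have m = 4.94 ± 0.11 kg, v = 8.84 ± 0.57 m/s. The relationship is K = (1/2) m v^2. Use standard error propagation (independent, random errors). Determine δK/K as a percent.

Since K is a product/quotient, work with relative uncertainties:
  (1·δm/m)² = (1×0.0223)² = 0.000496;  (2·δv/v)² = (2×0.0645)² = 0.0166
δK/K = √(0.0171) = 0.131

13.1%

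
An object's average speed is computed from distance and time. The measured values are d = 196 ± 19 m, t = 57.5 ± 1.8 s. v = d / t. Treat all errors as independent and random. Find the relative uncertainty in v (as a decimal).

0.102

v is a product of powers, so relative uncertainties combine in quadrature:
  (1·δd/d)² = (1×0.0969)² = 0.00940;  (-1·δt/t)² = (-1×0.0313)² = 0.000980
δv/v = √(0.0104) = 0.102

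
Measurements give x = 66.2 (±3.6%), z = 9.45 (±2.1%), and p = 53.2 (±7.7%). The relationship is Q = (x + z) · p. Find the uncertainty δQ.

Let u = x + z = 75.7. δu = √(δx² + δz²) = √(5.68 + 0.0394) = 2.39, so δu/u = 0.0316.
Q is then a monomial in u, p:
δQ/Q = √((δu/u)² + (1·δp/p)²) = √(0.000999 + 0.00593) = 0.0832
Q = 4020, so δQ = 0.0832 × 4020 = 335.

335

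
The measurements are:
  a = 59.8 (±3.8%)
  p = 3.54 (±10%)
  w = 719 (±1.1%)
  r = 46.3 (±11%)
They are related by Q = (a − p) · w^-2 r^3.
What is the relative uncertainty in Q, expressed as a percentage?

Let u = a − p = 56.3. δu = √(δa² + δp²) = √(5.16 + 0.125) = 2.30, so δu/u = 0.0409.
Q is then a monomial in u, w, r:
δQ/Q = √((δu/u)² + (-2·δw/w)² + (3·δr/r)²) = √(0.00167 + 0.000484 + 0.109) = 0.333

33.3%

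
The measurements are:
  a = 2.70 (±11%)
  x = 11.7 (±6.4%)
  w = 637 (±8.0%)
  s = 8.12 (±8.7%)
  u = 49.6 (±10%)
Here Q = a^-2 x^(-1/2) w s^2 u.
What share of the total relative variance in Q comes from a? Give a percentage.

50.4%

(δQ/Q)² = (-2·δa/a)² + (−½·δx/x)² + (1·δw/w)² + (2·δs/s)² + (1·δu/u)²
  a term: (-2×0.110)² = 0.0484
  x term: (-0.5×0.0640)² = 0.00102
  w term: (1×0.0800)² = 0.00640
  s term: (2×0.0870)² = 0.0303
  u term: (1×0.100)² = 0.0100
Total = 0.0961. Share from a = 0.0484/0.0961 = 0.504.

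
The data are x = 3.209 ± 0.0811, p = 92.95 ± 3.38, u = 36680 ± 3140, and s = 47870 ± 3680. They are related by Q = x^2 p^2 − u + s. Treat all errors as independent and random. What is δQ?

Let w = x^2·p^2 = 88970. δw/w = √((2·δx/x)² + (2·δp/p)²) = √(0.00255 + 0.00529) = 0.0886, so δw = 7880.
Q = w − u + s: δQ = √(δw² + δu² + δs²) = √(6.21e+07 + 9.86e+06 + 1.35e+07) = 9250

9250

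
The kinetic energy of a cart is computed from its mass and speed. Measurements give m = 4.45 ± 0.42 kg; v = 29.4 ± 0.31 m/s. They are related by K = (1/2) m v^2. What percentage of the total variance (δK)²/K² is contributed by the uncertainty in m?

(δK/K)² = (1·δm/m)² + (2·δv/v)²
  m term: (1×0.0944)² = 0.00891
  v term: (2×0.0105)² = 0.000445
Total = 0.00935. Share from m = 0.00891/0.00935 = 0.952.

95.2%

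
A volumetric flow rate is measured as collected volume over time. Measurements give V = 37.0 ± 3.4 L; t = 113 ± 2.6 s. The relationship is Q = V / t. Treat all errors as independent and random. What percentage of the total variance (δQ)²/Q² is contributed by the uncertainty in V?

(δQ/Q)² = (1·δV/V)² + (-1·δt/t)²
  V term: (1×0.0919)² = 0.00844
  t term: (-1×0.0230)² = 0.000529
Total = 0.00897. Share from V = 0.00844/0.00897 = 0.941.

94.1%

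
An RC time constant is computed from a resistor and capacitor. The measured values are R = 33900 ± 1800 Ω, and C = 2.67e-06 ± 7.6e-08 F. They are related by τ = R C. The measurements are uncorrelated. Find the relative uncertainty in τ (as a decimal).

τ is a product of powers, so relative uncertainties combine in quadrature:
  (1·δR/R)² = (1×0.0531)² = 0.00282;  (1·δC/C)² = (1×0.0285)² = 0.000810
δτ/τ = √(0.00363) = 0.0602

0.0602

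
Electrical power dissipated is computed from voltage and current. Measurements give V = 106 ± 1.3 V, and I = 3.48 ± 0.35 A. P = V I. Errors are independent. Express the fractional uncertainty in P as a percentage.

Since P is a product/quotient, work with relative uncertainties:
  (1·δV/V)² = (1×0.0123)² = 0.000150;  (1·δI/I)² = (1×0.101)² = 0.0101
δP/P = √(0.0103) = 0.101

10.1%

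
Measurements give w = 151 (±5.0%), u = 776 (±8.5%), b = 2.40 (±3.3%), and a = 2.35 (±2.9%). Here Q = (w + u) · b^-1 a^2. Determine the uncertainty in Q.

209

Let h = w + u = 927. δh = √(δw² + δu²) = √(57.0 + 4350) = 66.4, so δh/h = 0.0716.
Q is then a monomial in h, b, a:
δQ/Q = √((δh/h)² + (-1·δb/b)² + (2·δa/a)²) = √(0.00513 + 0.00109 + 0.00336) = 0.0979
Q = 2130, so δQ = 0.0979 × 2130 = 209.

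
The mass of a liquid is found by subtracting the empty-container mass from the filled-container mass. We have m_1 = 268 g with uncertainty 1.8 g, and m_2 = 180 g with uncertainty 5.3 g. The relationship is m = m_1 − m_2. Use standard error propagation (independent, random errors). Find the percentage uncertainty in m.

Sums and differences: (δm)² = Σ (cᵢ δxᵢ)².
  (δm_1)² = 3.24;  (δm_2)² = 28.1
δm = √(31.3) = 5.60 g
m = 88.0 g, so δm/m = 5.60/88.0 = 0.0636.

6.36%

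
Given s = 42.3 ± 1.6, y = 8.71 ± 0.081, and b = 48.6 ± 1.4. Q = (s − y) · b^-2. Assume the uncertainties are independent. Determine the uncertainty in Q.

0.00106

Let u = s − y = 33.6. δu = √(δs² + δy²) = √(2.56 + 0.00656) = 1.60, so δu/u = 0.0477.
Q is then a monomial in u, b:
δQ/Q = √((δu/u)² + (-2·δb/b)²) = √(0.00227 + 0.00332) = 0.0748
Q = 0.0142, so δQ = 0.0748 × 0.0142 = 0.00106.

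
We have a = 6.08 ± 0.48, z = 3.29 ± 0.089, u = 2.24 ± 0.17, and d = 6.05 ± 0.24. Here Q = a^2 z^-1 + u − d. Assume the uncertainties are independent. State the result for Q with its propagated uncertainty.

Let p = a^2·z^-1 = 11.2. δp/p = √((2·δa/a)² + (-1·δz/z)²) = √(0.0249 + 0.000732) = 0.160, so δp = 1.80.
Q = p + u − d: δQ = √(δp² + δu² + δd²) = √(3.24 + 0.0289 + 0.0576) = 1.82
Q = 7.43.

7.43 ± 1.82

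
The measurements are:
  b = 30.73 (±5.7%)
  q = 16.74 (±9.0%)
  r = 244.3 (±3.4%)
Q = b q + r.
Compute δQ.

Let p = b·q = 514.4. δp/p = √((1·δb/b)² + (1·δq/q)²) = √(0.00325 + 0.00810) = 0.107, so δp = 54.8.
Q = p + r: δQ = √(δp² + δr²) = √(3000 + 69.0) = 55.4

55.4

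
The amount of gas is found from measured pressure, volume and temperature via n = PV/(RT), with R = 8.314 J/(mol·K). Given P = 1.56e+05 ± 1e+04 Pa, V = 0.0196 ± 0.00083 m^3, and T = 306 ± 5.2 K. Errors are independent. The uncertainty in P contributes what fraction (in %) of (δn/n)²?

(δn/n)² = (1·δP/P)² + (1·δV/V)² + (-1·δT/T)²
  P term: (1×0.0641)² = 0.00411
  V term: (1×0.0423)² = 0.00179
  T term: (-1×0.0170)² = 0.000289
Total = 0.00619. Share from P = 0.00411/0.00619 = 0.664.

66.4%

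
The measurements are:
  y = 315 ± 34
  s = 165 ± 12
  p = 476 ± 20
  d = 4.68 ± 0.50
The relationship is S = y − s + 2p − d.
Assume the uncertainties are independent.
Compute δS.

53.9

Absolute uncertainties add in quadrature for a linear combination:
  (δy)² = 1160;  (δs)² = 144;  (2·δp)² = 1600;  (δd)² = 0.250
δS = √(2900) = 53.9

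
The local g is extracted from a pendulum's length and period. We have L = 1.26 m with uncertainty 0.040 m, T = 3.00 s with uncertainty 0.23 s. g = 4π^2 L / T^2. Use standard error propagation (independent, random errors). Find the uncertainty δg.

0.865 m/s^2

Each factor contributes (exponent × relative error)² to (δg/g)²:
  (1·δL/L)² = (1×0.0317)² = 0.00101;  (-2·δT/T)² = (-2×0.0767)² = 0.0235
δg/g = √(0.0245) = 0.157
g = 5.53 m/s^2, so δg = 0.157 × 5.53 = 0.865 m/s^2.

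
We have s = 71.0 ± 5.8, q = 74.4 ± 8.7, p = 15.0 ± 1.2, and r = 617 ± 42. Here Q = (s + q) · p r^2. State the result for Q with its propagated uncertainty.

(8.30 ± 1.44) × 10^8

Let u = s + q = 145. δu = √(δs² + δq²) = √(33.6 + 75.7) = 10.5, so δu/u = 0.0719.
Q is then a monomial in u, p, r:
δQ/Q = √((δu/u)² + (1·δp/p)² + (2·δr/r)²) = √(0.00517 + 0.00640 + 0.0185) = 0.174
Q = 8.3e+08, so δQ = 0.174 × 8.3e+08 = 1.44e+08.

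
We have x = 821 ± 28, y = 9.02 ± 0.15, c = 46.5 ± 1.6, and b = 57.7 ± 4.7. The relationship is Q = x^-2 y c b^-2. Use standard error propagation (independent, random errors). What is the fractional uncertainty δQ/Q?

0.181

Relative error in a monomial: (δQ/Q)² = Σ (nᵢ · δxᵢ/xᵢ)².
  (-2·δx/x)² = (-2×0.0341)² = 0.00465;  (1·δy/y)² = (1×0.0166)² = 0.000277;  (1·δc/c)² = (1×0.0344)² = 0.00118;  (-2·δb/b)² = (-2×0.0815)² = 0.0265
δQ/Q = √(0.0327) = 0.181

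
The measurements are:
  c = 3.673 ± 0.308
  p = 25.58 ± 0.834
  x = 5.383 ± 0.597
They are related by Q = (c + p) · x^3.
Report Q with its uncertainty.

Let u = c + p = 29.25. δu = √(δc² + δp²) = √(0.0949 + 0.696) = 0.889, so δu/u = 0.0304.
Q is then a monomial in u, x:
δQ/Q = √((δu/u)² + (3·δx/x)²) = √(0.000924 + 0.111) = 0.334
Q = 4563, so δQ = 0.334 × 4563 = 1520.

4563 ± 1520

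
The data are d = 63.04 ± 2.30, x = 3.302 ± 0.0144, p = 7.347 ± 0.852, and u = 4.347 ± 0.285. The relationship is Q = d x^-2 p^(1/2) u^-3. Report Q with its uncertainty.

0.1908 ± 0.0398

Relative error in a monomial: (δQ/Q)² = Σ (nᵢ · δxᵢ/xᵢ)².
  (1·δd/d)² = (1×0.0365)² = 0.00133;  (-2·δx/x)² = (-2×0.00436)² = 7.61e-05;  (½·δp/p)² = (0.5×0.116)² = 0.00336;  (-3·δu/u)² = (-3×0.0656)² = 0.0387
δQ/Q = √(0.0435) = 0.208
Q = 0.1908, so δQ = 0.208 × 0.1908 = 0.0398.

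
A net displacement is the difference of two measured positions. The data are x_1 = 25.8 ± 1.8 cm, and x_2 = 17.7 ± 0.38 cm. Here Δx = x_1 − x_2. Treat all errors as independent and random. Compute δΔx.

1.84 cm

Absolute uncertainties add in quadrature for a linear combination:
  (δx_1)² = 3.24;  (δx_2)² = 0.144
δΔx = √(3.38) = 1.84 cm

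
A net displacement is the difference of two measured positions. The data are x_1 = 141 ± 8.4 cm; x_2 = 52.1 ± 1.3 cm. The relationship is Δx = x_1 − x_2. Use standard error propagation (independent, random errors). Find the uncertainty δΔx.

8.50 cm

Each term contributes (cᵢ δxᵢ)² to (δΔx)²:
  (δx_1)² = 70.6;  (δx_2)² = 1.69
δΔx = √(72.2) = 8.50 cm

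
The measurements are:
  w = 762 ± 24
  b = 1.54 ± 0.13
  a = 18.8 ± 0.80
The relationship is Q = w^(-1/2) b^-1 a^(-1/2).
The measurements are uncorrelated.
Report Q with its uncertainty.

Q is a product of powers, so relative uncertainties combine in quadrature:
  (−½·δw/w)² = (-0.5×0.0315)² = 0.000248;  (-1·δb/b)² = (-1×0.0844)² = 0.00713;  (−½·δa/a)² = (-0.5×0.0426)² = 0.000453
δQ/Q = √(0.00783) = 0.0885
Q = 0.00543, so δQ = 0.0885 × 0.00543 = 0.000480.

0.00543 ± 0.000480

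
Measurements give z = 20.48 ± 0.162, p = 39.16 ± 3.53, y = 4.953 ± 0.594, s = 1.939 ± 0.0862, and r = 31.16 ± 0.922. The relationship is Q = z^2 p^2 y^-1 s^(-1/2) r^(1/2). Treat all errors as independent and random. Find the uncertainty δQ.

1.14e+05

For a monomial Q ∝ z^2, p^2, y^-1, s^(-1/2), r^(1/2), fractional errors add in quadrature:
  (2·δz/z)² = (2×0.00791)² = 0.000250;  (2·δp/p)² = (2×0.0901)² = 0.0325;  (-1·δy/y)² = (-1×0.120)² = 0.0144;  (−½·δs/s)² = (-0.5×0.0445)² = 0.000494;  (½·δr/r)² = (0.5×0.0296)² = 0.000219
δQ/Q = √(0.0478) = 0.219
Q = 520600, so δQ = 0.219 × 520600 = 1.14e+05.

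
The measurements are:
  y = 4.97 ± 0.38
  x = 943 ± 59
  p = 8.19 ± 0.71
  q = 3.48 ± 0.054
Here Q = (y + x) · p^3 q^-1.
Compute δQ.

Let u = y + x = 948. δu = √(δy² + δx²) = √(0.144 + 3480) = 59.0, so δu/u = 0.0622.
Q is then a monomial in u, p, q:
δQ/Q = √((δu/u)² + (3·δp/p)² + (-1·δq/q)²) = √(0.00387 + 0.0676 + 0.000241) = 0.268
Q = 1.5e+05, so δQ = 0.268 × 1.5e+05 = 40100.

40100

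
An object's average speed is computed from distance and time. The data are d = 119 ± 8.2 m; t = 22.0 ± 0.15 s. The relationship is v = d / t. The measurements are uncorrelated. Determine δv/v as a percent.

Relative error in a monomial: (δv/v)² = Σ (nᵢ · δxᵢ/xᵢ)².
  (1·δd/d)² = (1×0.0689)² = 0.00475;  (-1·δt/t)² = (-1×0.00682)² = 4.65e-05
δv/v = √(0.00479) = 0.0692

6.92%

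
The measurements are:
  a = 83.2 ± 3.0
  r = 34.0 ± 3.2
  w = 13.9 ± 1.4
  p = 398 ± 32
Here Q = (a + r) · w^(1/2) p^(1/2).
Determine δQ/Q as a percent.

Let u = a + r = 117. δu = √(δa² + δr²) = √(9.00 + 10.2) = 4.39, so δu/u = 0.0374.
Q is then a monomial in u, w, p:
δQ/Q = √((δu/u)² + (½·δw/w)² + (½·δp/p)²) = √(0.00140 + 0.00254 + 0.00162) = 0.0745

7.45%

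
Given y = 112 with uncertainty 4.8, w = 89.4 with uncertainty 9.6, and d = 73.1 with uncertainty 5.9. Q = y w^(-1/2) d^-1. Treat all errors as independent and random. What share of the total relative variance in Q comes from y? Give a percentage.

(δQ/Q)² = (1·δy/y)² + (−½·δw/w)² + (-1·δd/d)²
  y term: (1×0.0429)² = 0.00184
  w term: (-0.5×0.107)² = 0.00288
  d term: (-1×0.0807)² = 0.00651
Total = 0.0112. Share from y = 0.00184/0.0112 = 0.164.

16.4%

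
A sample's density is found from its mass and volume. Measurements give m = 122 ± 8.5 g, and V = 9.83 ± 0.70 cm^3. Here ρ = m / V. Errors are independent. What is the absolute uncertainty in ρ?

Since ρ is a product/quotient, work with relative uncertainties:
  (1·δm/m)² = (1×0.0697)² = 0.00485;  (-1·δV/V)² = (-1×0.0712)² = 0.00507
δρ/ρ = √(0.00993) = 0.0996
ρ = 12.4 g/cm^3, so δρ = 0.0996 × 12.4 = 1.24 g/cm^3.

1.24 g/cm^3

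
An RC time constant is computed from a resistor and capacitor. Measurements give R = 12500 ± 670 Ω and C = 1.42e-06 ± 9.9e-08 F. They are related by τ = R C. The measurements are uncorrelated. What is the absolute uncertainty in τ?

Each factor contributes (exponent × relative error)² to (δτ/τ)²:
  (1·δR/R)² = (1×0.0536)² = 0.00287;  (1·δC/C)² = (1×0.0697)² = 0.00486
δτ/τ = √(0.00773) = 0.0879
τ = 0.0177 s, so δτ = 0.0879 × 0.0177 = 0.00156 s.

0.00156 s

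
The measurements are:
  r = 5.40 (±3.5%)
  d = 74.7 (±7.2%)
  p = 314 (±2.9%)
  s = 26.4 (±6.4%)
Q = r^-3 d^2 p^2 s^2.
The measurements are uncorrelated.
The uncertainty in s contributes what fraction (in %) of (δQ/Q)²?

31.8%

(δQ/Q)² = (-3·δr/r)² + (2·δd/d)² + (2·δp/p)² + (2·δs/s)²
  r term: (-3×0.0350)² = 0.0110
  d term: (2×0.0720)² = 0.0207
  p term: (2×0.0290)² = 0.00336
  s term: (2×0.0640)² = 0.0164
Total = 0.0515. Share from s = 0.0164/0.0515 = 0.318.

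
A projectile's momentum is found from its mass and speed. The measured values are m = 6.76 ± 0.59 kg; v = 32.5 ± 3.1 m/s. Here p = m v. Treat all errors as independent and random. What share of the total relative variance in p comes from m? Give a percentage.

45.6%

(δp/p)² = (1·δm/m)² + (1·δv/v)²
  m term: (1×0.0873)² = 0.00762
  v term: (1×0.0954)² = 0.00910
Total = 0.0167. Share from m = 0.00762/0.0167 = 0.456.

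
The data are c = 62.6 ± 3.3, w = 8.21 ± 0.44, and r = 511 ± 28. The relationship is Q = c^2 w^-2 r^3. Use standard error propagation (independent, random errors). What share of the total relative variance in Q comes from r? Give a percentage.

54.5%

(δQ/Q)² = (2·δc/c)² + (-2·δw/w)² + (3·δr/r)²
  c term: (2×0.0527)² = 0.0111
  w term: (-2×0.0536)² = 0.0115
  r term: (3×0.0548)² = 0.0270
Total = 0.0496. Share from r = 0.0270/0.0496 = 0.545.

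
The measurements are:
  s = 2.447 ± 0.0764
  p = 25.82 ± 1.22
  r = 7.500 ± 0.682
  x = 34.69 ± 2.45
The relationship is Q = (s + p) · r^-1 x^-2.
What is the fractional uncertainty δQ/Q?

Let u = s + p = 28.27. δu = √(δs² + δp²) = √(0.00584 + 1.49) = 1.22, so δu/u = 0.0432.
Q is then a monomial in u, r, x:
δQ/Q = √((δu/u)² + (-1·δr/r)² + (-2·δx/x)²) = √(0.00187 + 0.00827 + 0.0200) = 0.173

0.173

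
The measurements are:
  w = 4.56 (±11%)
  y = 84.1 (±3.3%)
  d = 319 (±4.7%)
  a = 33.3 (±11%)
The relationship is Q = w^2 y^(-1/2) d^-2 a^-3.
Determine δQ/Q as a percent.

40.8%

Each factor contributes (exponent × relative error)² to (δQ/Q)²:
  (2·δw/w)² = (2×0.110)² = 0.0484;  (−½·δy/y)² = (-0.5×0.0330)² = 0.000272;  (-2·δd/d)² = (-2×0.0470)² = 0.00884;  (-3·δa/a)² = (-3×0.110)² = 0.109
δQ/Q = √(0.166) = 0.408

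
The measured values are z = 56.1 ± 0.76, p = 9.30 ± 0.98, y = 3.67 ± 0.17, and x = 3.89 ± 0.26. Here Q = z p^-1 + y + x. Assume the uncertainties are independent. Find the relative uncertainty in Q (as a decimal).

Let w = z·p^-1 = 6.03. δw/w = √((1·δz/z)² + (-1·δp/p)²) = √(0.000184 + 0.0111) = 0.106, so δw = 0.641.
Q = w + y + x: δQ = √(δw² + δy² + δx²) = √(0.411 + 0.0289 + 0.0676) = 0.712
Q = 13.6, so δQ/Q = 0.712/13.6 = 0.0524.

0.0524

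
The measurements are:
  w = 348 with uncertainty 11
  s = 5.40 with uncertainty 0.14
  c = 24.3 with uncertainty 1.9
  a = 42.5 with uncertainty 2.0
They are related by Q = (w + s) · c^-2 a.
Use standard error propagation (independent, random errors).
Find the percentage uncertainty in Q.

16.6%

Let u = w + s = 353. δu = √(δw² + δs²) = √(121 + 0.0196) = 11.0, so δu/u = 0.0311.
Q is then a monomial in u, c, a:
δQ/Q = √((δu/u)² + (-2·δc/c)² + (1·δa/a)²) = √(0.000969 + 0.0245 + 0.00221) = 0.166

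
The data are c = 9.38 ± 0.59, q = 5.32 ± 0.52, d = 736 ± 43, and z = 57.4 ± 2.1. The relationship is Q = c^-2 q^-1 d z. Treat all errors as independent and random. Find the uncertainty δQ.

15.7

For a monomial Q ∝ c^-2, q^-1, d, z, fractional errors add in quadrature:
  (-2·δc/c)² = (-2×0.0629)² = 0.0158;  (-1·δq/q)² = (-1×0.0977)² = 0.00955;  (1·δd/d)² = (1×0.0584)² = 0.00341;  (1·δz/z)² = (1×0.0366)² = 0.00134
δQ/Q = √(0.0301) = 0.174
Q = 90.3, so δQ = 0.174 × 90.3 = 15.7.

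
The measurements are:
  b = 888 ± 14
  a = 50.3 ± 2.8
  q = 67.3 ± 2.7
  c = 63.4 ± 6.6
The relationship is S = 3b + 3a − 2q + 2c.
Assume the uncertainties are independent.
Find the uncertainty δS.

45.1

Absolute uncertainties add in quadrature for a linear combination:
  (3·δb)² = 1760;  (3·δa)² = 70.6;  (2·δq)² = 29.2;  (2·δc)² = 174
δS = √(2040) = 45.1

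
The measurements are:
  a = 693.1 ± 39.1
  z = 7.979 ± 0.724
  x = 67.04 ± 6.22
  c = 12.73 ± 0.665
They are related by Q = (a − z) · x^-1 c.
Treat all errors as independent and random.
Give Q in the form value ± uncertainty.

130.1 ± 15.7

Let u = a − z = 685.1. δu = √(δa² + δz²) = √(1530 + 0.524) = 39.1, so δu/u = 0.0571.
Q is then a monomial in u, x, c:
δQ/Q = √((δu/u)² + (-1·δx/x)² + (1·δc/c)²) = √(0.00326 + 0.00861 + 0.00273) = 0.121
Q = 130.1, so δQ = 0.121 × 130.1 = 15.7.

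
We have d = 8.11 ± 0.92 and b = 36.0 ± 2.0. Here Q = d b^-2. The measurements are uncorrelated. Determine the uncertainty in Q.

0.000994

Since Q is a product/quotient, work with relative uncertainties:
  (1·δd/d)² = (1×0.113)² = 0.0129;  (-2·δb/b)² = (-2×0.0556)² = 0.0123
δQ/Q = √(0.0252) = 0.159
Q = 0.00626, so δQ = 0.159 × 0.00626 = 0.000994.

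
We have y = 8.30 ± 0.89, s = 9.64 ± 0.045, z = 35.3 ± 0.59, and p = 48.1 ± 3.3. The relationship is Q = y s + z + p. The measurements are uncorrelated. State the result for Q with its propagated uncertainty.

163 ± 9.22

Let w = y·s = 80.0. δw/w = √((1·δy/y)² + (1·δs/s)²) = √(0.0115 + 2.18e-05) = 0.107, so δw = 8.59.
Q = w + z + p: δQ = √(δw² + δz² + δp²) = √(73.7 + 0.348 + 10.9) = 9.22
Q = 163.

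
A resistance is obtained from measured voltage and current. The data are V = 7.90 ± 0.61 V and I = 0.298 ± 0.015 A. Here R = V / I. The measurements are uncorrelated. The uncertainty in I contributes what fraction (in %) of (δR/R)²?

29.8%

(δR/R)² = (1·δV/V)² + (-1·δI/I)²
  V term: (1×0.0772)² = 0.00596
  I term: (-1×0.0503)² = 0.00253
Total = 0.00850. Share from I = 0.00253/0.00850 = 0.298.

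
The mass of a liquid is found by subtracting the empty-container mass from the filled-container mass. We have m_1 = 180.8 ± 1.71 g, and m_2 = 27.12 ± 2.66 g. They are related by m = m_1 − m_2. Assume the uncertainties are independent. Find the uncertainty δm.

3.16 g

Sums and differences: (δm)² = Σ (cᵢ δxᵢ)².
  (δm_1)² = 2.92;  (δm_2)² = 7.08
δm = √(10.00) = 3.16 g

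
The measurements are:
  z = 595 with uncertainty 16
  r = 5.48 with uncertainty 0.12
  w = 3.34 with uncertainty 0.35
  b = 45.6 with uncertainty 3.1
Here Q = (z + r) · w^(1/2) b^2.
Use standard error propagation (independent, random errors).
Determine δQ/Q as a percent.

Let u = z + r = 600. δu = √(δz² + δr²) = √(256 + 0.0144) = 16.0, so δu/u = 0.0266.
Q is then a monomial in u, w, b:
δQ/Q = √((δu/u)² + (½·δw/w)² + (2·δb/b)²) = √(0.000710 + 0.00275 + 0.0185) = 0.148

14.8%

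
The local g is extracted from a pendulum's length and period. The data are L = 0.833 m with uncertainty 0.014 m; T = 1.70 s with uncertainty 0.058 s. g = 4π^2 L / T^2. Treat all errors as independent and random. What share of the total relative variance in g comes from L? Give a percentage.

5.72%

(δg/g)² = (1·δL/L)² + (-2·δT/T)²
  L term: (1×0.0168)² = 0.000282
  T term: (-2×0.0341)² = 0.00466
Total = 0.00494. Share from L = 0.000282/0.00494 = 0.0572.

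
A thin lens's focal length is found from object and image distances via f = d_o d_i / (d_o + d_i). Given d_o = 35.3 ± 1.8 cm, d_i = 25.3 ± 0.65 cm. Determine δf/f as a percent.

∂f/∂d_o = (d_i/(d_o+d_i))² = 0.174;  ∂f/∂d_i = (d_o/(d_o+d_i))² = 0.339
δf = √((∂f/∂d_o · δd_o)² + (∂f/∂d_i · δd_i)²) = √(0.0984 + 0.0486) = 0.384 cm
f = 14.7 cm, so δf/f = 0.384/14.7 = 0.0260.

2.60%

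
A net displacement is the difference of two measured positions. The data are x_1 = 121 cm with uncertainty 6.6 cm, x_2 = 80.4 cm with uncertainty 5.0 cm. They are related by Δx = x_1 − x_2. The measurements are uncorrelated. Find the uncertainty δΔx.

8.28 cm

For a sum/difference, combine absolute errors in quadrature:
  (δx_1)² = 43.6;  (δx_2)² = 25.0
δΔx = √(68.6) = 8.28 cm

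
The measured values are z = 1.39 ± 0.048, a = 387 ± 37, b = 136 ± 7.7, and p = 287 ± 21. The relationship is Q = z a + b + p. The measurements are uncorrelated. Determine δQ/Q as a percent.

Let w = z·a = 538. δw/w = √((1·δz/z)² + (1·δa/a)²) = √(0.00119 + 0.00914) = 0.102, so δw = 54.7.
Q = w + b + p: δQ = √(δw² + δb² + δp²) = √(2990 + 59.3 + 441) = 59.1
Q = 961, so δQ/Q = 59.1/961 = 0.0615.

6.15%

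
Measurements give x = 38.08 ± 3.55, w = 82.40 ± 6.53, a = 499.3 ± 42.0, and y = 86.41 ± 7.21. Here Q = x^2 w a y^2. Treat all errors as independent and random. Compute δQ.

1.23e+11

Since Q is a product/quotient, work with relative uncertainties:
  (2·δx/x)² = (2×0.0932)² = 0.0348;  (1·δw/w)² = (1×0.0792)² = 0.00628;  (1·δa/a)² = (1×0.0841)² = 0.00708;  (2·δy/y)² = (2×0.0834)² = 0.0278
δQ/Q = √(0.0760) = 0.276
Q = 4.455e+11, so δQ = 0.276 × 4.455e+11 = 1.23e+11.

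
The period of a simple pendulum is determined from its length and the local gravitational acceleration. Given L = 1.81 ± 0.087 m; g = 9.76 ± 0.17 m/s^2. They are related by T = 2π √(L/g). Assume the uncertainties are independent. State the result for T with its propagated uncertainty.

Relative error in a monomial: (δT/T)² = Σ (nᵢ · δxᵢ/xᵢ)².
  (½·δL/L)² = (0.5×0.0481)² = 0.000578;  (−½·δg/g)² = (-0.5×0.0174)² = 7.58e-05
δT/T = √(0.000653) = 0.0256
T = 2.71 s, so δT = 0.0256 × 2.71 = 0.0692 s.

2.71 ± 0.0692 s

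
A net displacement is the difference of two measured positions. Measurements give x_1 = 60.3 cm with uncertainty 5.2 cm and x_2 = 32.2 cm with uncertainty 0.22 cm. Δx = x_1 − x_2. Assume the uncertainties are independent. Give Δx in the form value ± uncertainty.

28.1 ± 5.20 cm

Sums and differences: (δΔx)² = Σ (cᵢ δxᵢ)².
  (δx_1)² = 27.0;  (δx_2)² = 0.0484
δΔx = √(27.1) = 5.20 cm
Δx = 28.1 cm.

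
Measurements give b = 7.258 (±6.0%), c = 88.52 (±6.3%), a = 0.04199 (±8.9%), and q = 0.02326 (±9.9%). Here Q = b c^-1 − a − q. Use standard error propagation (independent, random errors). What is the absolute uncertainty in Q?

0.00838

Let p = b·c^-1 = 0.08199. δp/p = √((1·δb/b)² + (-1·δc/c)²) = √(0.00360 + 0.00397) = 0.0870, so δp = 0.00713.
Q = p − a − q: δQ = √(δp² + δa² + δq²) = √(5.09e-05 + 1.4e-05 + 5.3e-06) = 0.00838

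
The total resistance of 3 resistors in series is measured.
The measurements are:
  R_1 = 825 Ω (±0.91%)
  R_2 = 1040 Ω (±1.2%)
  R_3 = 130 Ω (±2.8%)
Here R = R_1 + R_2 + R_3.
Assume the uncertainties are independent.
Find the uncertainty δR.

15.0 Ω

Sums and differences: (δR)² = Σ (cᵢ δxᵢ)².
  (δR_1)² = 56.4;  (δR_2)² = 156;  (δR_3)² = 13.2
δR = √(225) = 15.0 Ω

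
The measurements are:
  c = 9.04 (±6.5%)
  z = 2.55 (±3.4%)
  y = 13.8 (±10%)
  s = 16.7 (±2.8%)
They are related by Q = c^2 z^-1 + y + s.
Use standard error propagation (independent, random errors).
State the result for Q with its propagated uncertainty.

62.5 ± 4.55

Let p = c^2·z^-1 = 32.0. δp/p = √((2·δc/c)² + (-1·δz/z)²) = √(0.0169 + 0.00116) = 0.134, so δp = 4.31.
Q = p + y + s: δQ = √(δp² + δy² + δs²) = √(18.5 + 1.90 + 0.219) = 4.55
Q = 62.5.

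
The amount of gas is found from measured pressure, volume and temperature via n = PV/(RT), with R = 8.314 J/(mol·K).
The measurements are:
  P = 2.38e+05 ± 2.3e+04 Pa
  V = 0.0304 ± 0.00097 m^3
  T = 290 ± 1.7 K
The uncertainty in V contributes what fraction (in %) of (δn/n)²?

9.80%

(δn/n)² = (1·δP/P)² + (1·δV/V)² + (-1·δT/T)²
  P term: (1×0.0966)² = 0.00934
  V term: (1×0.0319)² = 0.00102
  T term: (-1×0.00586)² = 3.44e-05
Total = 0.0104. Share from V = 0.00102/0.0104 = 0.0980.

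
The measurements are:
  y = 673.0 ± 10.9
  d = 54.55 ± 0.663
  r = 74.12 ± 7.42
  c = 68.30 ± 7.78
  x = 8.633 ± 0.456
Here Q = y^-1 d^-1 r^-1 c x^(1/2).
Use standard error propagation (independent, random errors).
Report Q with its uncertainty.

(7.375 ± 1.14) × 10^-5

Relative error in a monomial: (δQ/Q)² = Σ (nᵢ · δxᵢ/xᵢ)².
  (-1·δy/y)² = (-1×0.0162)² = 0.000262;  (-1·δd/d)² = (-1×0.0122)² = 0.000148;  (-1·δr/r)² = (-1×0.100)² = 0.0100;  (1·δc/c)² = (1×0.114)² = 0.0130;  (½·δx/x)² = (0.5×0.0528)² = 0.000698
δQ/Q = √(0.0241) = 0.155
Q = 7.375e-05, so δQ = 0.155 × 7.375e-05 = 1.14e-05.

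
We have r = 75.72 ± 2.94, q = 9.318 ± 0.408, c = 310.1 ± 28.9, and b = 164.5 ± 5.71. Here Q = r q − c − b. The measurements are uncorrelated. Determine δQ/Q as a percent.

22.0%

Let p = r·q = 705.6. δp/p = √((1·δr/r)² + (1·δq/q)²) = √(0.00151 + 0.00192) = 0.0585, so δp = 41.3.
Q = p − c − b: δQ = √(δp² + δc² + δb²) = √(1700 + 835 + 32.6) = 50.7
Q = 231.0, so δQ/Q = 50.7/231.0 = 0.220.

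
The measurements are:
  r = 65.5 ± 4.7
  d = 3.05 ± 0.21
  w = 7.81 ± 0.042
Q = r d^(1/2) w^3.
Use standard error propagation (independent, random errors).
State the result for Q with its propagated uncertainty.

Since Q is a product/quotient, work with relative uncertainties:
  (1·δr/r)² = (1×0.0718)² = 0.00515;  (½·δd/d)² = (0.5×0.0689)² = 0.00119;  (3·δw/w)² = (3×0.00538)² = 0.000260
δQ/Q = √(0.00659) = 0.0812
Q = 54500, so δQ = 0.0812 × 54500 = 4430.

54500 ± 4430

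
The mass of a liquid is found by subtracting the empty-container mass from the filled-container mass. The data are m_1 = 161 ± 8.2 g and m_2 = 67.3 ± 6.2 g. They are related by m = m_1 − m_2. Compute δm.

m is a linear combination, so absolute uncertainties add in quadrature:
  (δm_1)² = 67.2;  (δm_2)² = 38.4
δm = √(106) = 10.3 g

10.3 g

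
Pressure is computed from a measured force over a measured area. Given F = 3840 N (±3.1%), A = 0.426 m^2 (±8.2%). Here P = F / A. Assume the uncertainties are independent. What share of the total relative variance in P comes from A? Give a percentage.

87.5%

(δP/P)² = (1·δF/F)² + (-1·δA/A)²
  F term: (1×0.0310)² = 0.000961
  A term: (-1×0.0820)² = 0.00672
Total = 0.00769. Share from A = 0.00672/0.00769 = 0.875.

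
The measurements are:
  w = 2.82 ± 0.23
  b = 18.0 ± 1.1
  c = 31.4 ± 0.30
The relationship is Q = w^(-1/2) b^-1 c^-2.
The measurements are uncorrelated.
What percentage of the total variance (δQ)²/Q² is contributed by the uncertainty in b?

64.8%

(δQ/Q)² = (−½·δw/w)² + (-1·δb/b)² + (-2·δc/c)²
  w term: (-0.5×0.0816)² = 0.00166
  b term: (-1×0.0611)² = 0.00373
  c term: (-2×0.00955)² = 0.000365
Total = 0.00576. Share from b = 0.00373/0.00576 = 0.648.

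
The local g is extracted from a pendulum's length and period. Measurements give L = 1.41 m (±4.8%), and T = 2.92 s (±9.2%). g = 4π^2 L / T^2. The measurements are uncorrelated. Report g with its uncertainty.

For a monomial g ∝ L, T^-2, fractional errors add in quadrature:
  (1·δL/L)² = (1×0.0480)² = 0.00230;  (-2·δT/T)² = (-2×0.0920)² = 0.0339
δg/g = √(0.0362) = 0.190
g = 6.53 m/s^2, so δg = 0.190 × 6.53 = 1.24 m/s^2.

6.53 ± 1.24 m/s^2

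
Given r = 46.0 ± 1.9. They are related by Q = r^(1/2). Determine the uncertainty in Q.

Products/powers → add relative errors in quadrature, weighted by exponent:
  (½·δr/r)² = (0.5×0.0413)² = 0.000427
δQ/Q = √(0.000427) = 0.0207
Q = 6.78, so δQ = 0.0207 × 6.78 = 0.140.

0.140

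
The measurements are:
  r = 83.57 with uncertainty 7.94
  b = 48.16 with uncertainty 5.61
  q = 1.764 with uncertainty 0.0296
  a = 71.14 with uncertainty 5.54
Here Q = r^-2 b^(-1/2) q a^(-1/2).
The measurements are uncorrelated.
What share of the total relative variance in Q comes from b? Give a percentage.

(δQ/Q)² = (-2·δr/r)² + (−½·δb/b)² + (1·δq/q)² + (−½·δa/a)²
  r term: (-2×0.0950)² = 0.0361
  b term: (-0.5×0.116)² = 0.00339
  q term: (1×0.0168)² = 0.000282
  a term: (-0.5×0.0779)² = 0.00152
Total = 0.0413. Share from b = 0.00339/0.0413 = 0.0821.

8.21%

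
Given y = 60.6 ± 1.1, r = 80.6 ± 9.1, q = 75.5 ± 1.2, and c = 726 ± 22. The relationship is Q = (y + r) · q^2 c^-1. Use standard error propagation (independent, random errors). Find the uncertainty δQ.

86.9

Let u = y + r = 141. δu = √(δy² + δr²) = √(1.21 + 82.8) = 9.17, so δu/u = 0.0649.
Q is then a monomial in u, q, c:
δQ/Q = √((δu/u)² + (2·δq/q)² + (-1·δc/c)²) = √(0.00421 + 0.00101 + 0.000918) = 0.0784
Q = 1110, so δQ = 0.0784 × 1110 = 86.9.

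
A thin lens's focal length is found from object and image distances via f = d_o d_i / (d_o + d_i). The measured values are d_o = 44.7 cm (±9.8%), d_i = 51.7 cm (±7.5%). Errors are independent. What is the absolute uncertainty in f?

1.51 cm

∂f/∂d_o = (d_i/(d_o+d_i))² = 0.288;  ∂f/∂d_i = (d_o/(d_o+d_i))² = 0.215
δf = √((∂f/∂d_o · δd_o)² + (∂f/∂d_i · δd_i)²) = √(1.59 + 0.695) = 1.51 cm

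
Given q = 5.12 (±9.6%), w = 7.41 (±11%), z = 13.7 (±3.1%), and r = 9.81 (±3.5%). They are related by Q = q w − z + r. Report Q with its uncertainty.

Let p = q·w = 37.9. δp/p = √((1·δq/q)² + (1·δw/w)²) = √(0.00922 + 0.0121) = 0.146, so δp = 5.54.
Q = p − z + r: δQ = √(δp² + δz² + δr²) = √(30.7 + 0.180 + 0.118) = 5.57
Q = 34.0.

34.0 ± 5.57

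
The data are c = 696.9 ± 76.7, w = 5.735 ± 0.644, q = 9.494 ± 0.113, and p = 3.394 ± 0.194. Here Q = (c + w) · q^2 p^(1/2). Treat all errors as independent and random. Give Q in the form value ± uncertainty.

Let u = c + w = 702.6. δu = √(δc² + δw²) = √(5880 + 0.415) = 76.7, so δu/u = 0.109.
Q is then a monomial in u, q, p:
δQ/Q = √((δu/u)² + (2·δq/q)² + (½·δp/p)²) = √(0.0119 + 0.000567 + 0.000817) = 0.115
Q = 116700, so δQ = 0.115 × 116700 = 13500.

116700 ± 13500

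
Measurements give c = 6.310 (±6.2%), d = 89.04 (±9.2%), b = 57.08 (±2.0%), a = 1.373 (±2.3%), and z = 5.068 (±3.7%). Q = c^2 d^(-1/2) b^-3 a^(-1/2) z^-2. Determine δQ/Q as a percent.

Products/powers → add relative errors in quadrature, weighted by exponent:
  (2·δc/c)² = (2×0.0620)² = 0.0154;  (−½·δd/d)² = (-0.5×0.0920)² = 0.00212;  (-3·δb/b)² = (-3×0.0200)² = 0.00360;  (−½·δa/a)² = (-0.5×0.0230)² = 0.000132;  (-2·δz/z)² = (-2×0.0370)² = 0.00548
δQ/Q = √(0.0267) = 0.163

16.3%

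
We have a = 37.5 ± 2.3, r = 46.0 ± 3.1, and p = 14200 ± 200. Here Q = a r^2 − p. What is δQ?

Let w = a·r^2 = 79400. δw/w = √((1·δa/a)² + (2·δr/r)²) = √(0.00376 + 0.0182) = 0.148, so δw = 11800.
Q = w − p: δQ = √(δw² + δp²) = √(1.38e+08 + 40000) = 11800

11800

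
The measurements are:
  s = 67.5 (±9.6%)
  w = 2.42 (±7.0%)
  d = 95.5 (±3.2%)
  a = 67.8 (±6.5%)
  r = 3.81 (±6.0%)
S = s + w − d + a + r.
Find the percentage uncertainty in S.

18.3%

S is a linear combination, so absolute uncertainties add in quadrature:
  (δs)² = 42.0;  (δw)² = 0.0287;  (δd)² = 9.34;  (δa)² = 19.4;  (δr)² = 0.0523
δS = √(70.8) = 8.42
S = 46.0, so δS/S = 8.42/46.0 = 0.183.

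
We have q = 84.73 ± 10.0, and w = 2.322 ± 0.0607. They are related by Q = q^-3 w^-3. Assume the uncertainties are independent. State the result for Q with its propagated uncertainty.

Q is a product of powers, so relative uncertainties combine in quadrature:
  (-3·δq/q)² = (-3×0.118)² = 0.125;  (-3·δw/w)² = (-3×0.0261)² = 0.00615
δQ/Q = √(0.132) = 0.363
Q = 1.313e-07, so δQ = 0.363 × 1.313e-07 = 4.76e-08.

(1.313 ± 0.476) × 10^-7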